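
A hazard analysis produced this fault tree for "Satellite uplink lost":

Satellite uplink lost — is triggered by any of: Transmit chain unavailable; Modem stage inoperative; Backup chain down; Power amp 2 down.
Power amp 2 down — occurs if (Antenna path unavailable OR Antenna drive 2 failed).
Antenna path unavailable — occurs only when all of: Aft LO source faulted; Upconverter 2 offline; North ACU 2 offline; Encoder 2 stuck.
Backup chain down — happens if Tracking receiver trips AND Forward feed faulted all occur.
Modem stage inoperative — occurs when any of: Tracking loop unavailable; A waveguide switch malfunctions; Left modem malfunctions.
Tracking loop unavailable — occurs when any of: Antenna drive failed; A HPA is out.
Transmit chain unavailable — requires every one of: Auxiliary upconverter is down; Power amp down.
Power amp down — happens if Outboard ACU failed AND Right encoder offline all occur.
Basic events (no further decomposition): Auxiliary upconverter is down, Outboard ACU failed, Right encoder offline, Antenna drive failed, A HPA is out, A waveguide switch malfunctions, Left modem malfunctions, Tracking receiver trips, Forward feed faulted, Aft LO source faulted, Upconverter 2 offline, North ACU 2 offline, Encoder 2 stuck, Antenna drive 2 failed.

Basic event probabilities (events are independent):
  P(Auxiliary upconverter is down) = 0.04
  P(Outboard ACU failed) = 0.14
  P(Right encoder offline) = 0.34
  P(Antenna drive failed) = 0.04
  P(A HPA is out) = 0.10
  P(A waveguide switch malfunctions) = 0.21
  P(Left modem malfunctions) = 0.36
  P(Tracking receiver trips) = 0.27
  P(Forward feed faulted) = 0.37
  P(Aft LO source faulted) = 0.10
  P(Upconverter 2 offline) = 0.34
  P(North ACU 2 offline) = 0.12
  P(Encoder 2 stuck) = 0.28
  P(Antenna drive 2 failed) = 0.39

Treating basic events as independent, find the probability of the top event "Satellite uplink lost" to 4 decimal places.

P(Power amp down) [AND] = 0.14 × 0.34 = 0.047600
P(Transmit chain unavailable) [AND] = 0.04 × 0.047600 = 0.001904
P(Tracking loop unavailable) [OR] = 1 − (1−0.04) × (1−0.10) = 0.136000
P(Modem stage inoperative) [OR] = 1 − (1−0.136000) × (1−0.21) × (1−0.36) = 0.563162
P(Backup chain down) [AND] = 0.27 × 0.37 = 0.099900
P(Antenna path unavailable) [AND] = 0.10 × 0.34 × 0.12 × 0.28 = 0.001142
P(Power amp 2 down) [OR] = 1 − (1−0.001142) × (1−0.39) = 0.390697
P(Satellite uplink lost) [OR] = 1 − (1−0.001904) × (1−0.563162) × (1−0.099900) × (1−0.390697) = 0.760880
Rounded to 4 decimal places: P(Satellite uplink lost) ≈ 0.7609.

0.7609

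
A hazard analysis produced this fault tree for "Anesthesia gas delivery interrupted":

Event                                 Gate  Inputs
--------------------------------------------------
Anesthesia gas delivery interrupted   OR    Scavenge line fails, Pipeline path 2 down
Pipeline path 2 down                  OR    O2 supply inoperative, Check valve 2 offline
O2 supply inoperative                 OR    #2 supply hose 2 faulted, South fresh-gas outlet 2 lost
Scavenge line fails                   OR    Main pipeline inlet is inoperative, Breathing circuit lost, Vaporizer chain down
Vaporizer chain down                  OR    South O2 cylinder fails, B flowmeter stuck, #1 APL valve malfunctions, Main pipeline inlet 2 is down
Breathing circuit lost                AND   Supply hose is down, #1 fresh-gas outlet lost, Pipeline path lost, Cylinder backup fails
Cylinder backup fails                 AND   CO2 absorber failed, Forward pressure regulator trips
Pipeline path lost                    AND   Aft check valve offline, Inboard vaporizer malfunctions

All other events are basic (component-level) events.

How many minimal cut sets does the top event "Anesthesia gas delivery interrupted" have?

Pipeline path lost [AND]: one cut set from each child combined → 1 × 1 = 1 cut set(s).
Cylinder backup fails [AND]: one cut set from each child combined → 1 × 1 = 1 cut set(s).
Breathing circuit lost [AND]: one cut set from each child combined → 1 × 1 × 1 × 1 = 1 cut set(s).
Vaporizer chain down [OR]: union of children's cut sets → 4 cut set(s).
Scavenge line fails [OR]: union of children's cut sets → 6 cut set(s).
O2 supply inoperative [OR]: union of children's cut sets → 2 cut set(s).
Pipeline path 2 down [OR]: union of children's cut sets → 3 cut set(s).
Anesthesia gas delivery interrupted [OR]: union of children's cut sets → 9 cut set(s).
Minimal cut sets: {Main pipeline inlet is inoperative}; {#1 fresh-gas outlet lost, Aft check valve offline, CO2 absorber failed, Forward pressure regulator trips, Inboard vaporizer malfunctions, Supply hose is down}; {South O2 cylinder fails}; {B flowmeter stuck}; {#1 APL valve malfunctions}; {Main pipeline inlet 2 is down}; {#2 supply hose 2 faulted}; {South fresh-gas outlet 2 lost}; {Check valve 2 offline}.

9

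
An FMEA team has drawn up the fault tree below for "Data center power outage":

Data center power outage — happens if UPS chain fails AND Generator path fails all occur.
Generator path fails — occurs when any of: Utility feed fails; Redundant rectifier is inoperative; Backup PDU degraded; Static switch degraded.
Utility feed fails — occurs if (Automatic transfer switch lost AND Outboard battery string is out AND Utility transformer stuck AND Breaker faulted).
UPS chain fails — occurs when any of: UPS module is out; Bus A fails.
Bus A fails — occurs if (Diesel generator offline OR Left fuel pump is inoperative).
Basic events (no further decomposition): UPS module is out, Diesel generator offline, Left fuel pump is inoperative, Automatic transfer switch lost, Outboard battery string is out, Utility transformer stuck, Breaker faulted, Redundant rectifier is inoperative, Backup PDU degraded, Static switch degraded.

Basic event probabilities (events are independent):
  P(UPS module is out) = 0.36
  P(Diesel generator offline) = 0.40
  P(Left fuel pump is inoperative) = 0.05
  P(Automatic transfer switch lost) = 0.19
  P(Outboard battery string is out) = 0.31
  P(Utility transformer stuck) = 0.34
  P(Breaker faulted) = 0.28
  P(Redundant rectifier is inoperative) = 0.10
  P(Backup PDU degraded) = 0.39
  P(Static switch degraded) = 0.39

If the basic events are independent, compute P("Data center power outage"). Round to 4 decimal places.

0.4237

P(Bus A fails) [OR] = 1 − (1−0.40) × (1−0.05) = 0.430000
P(UPS chain fails) [OR] = 1 − (1−0.36) × (1−0.430000) = 0.635200
P(Utility feed fails) [AND] = 0.19 × 0.31 × 0.34 × 0.28 = 0.005607
P(Generator path fails) [OR] = 1 − (1−0.005607) × (1−0.10) × (1−0.39) × (1−0.39) = 0.666988
P(Data center power outage) [AND] = 0.635200 × 0.666988 = 0.423671
Rounded to 4 decimal places: P(Data center power outage) ≈ 0.4237.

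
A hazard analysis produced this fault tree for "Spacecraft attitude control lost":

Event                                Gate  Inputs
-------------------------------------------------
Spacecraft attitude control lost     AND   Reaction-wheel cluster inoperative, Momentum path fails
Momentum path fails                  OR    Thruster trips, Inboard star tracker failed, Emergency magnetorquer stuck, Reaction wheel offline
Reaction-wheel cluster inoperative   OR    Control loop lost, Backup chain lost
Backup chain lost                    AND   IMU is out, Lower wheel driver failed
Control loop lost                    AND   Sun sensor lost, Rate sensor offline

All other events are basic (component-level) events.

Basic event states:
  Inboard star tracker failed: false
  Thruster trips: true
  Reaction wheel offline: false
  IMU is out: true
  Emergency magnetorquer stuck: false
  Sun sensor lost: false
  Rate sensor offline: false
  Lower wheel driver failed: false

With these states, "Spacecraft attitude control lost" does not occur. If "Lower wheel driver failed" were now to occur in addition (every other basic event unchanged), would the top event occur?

Yes

Counterfactual: set "Lower wheel driver failed" to occurred.
Control loop lost [AND]: Sun sensor lost=not, Rate sensor offline=not → not all inputs occur → does not occur.
Backup chain lost [AND]: IMU is out=occurs, Lower wheel driver failed=occurs → all inputs occur → occurs.
Reaction-wheel cluster inoperative [OR]: Control loop lost=not, Backup chain lost=occurs → at least one input occurs → occurs.
Momentum path fails [OR]: Thruster trips=occurs, Inboard star tracker failed=not, Emergency magnetorquer stuck=not, Reaction wheel offline=not → at least one input occurs → occurs.
Spacecraft attitude control lost [AND]: Reaction-wheel cluster inoperative=occurs, Momentum path fails=occurs → all inputs occur → occurs.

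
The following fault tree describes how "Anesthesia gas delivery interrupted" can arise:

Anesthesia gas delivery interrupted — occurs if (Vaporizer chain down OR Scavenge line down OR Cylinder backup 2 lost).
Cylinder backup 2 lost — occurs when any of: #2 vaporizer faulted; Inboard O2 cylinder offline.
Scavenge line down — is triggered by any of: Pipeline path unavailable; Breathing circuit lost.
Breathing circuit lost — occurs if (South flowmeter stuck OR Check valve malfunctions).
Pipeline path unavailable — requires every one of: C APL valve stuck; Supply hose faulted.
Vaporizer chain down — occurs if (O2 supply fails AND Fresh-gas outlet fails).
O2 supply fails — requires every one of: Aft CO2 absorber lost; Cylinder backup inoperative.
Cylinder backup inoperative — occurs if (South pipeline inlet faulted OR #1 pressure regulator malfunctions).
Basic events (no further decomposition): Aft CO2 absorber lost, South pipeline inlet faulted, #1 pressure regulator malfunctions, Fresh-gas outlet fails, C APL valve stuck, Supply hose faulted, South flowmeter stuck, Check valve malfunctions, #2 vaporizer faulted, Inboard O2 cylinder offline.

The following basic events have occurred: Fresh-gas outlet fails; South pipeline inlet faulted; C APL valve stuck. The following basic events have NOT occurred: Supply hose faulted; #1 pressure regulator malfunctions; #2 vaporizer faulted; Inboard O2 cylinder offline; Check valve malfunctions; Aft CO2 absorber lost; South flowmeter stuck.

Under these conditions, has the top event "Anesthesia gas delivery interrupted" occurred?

Cylinder backup inoperative [OR]: South pipeline inlet faulted=occurs, #1 pressure regulator malfunctions=not → at least one input occurs → occurs.
O2 supply fails [AND]: Aft CO2 absorber lost=not, Cylinder backup inoperative=occurs → not all inputs occur → does not occur.
Vaporizer chain down [AND]: O2 supply fails=not, Fresh-gas outlet fails=occurs → not all inputs occur → does not occur.
Pipeline path unavailable [AND]: C APL valve stuck=occurs, Supply hose faulted=not → not all inputs occur → does not occur.
Breathing circuit lost [OR]: South flowmeter stuck=not, Check valve malfunctions=not → no input occurs → does not occur.
Scavenge line down [OR]: Pipeline path unavailable=not, Breathing circuit lost=not → no input occurs → does not occur.
Cylinder backup 2 lost [OR]: #2 vaporizer faulted=not, Inboard O2 cylinder offline=not → no input occurs → does not occur.
Anesthesia gas delivery interrupted [OR]: Vaporizer chain down=not, Scavenge line down=not, Cylinder backup 2 lost=not → no input occurs → does not occur.

No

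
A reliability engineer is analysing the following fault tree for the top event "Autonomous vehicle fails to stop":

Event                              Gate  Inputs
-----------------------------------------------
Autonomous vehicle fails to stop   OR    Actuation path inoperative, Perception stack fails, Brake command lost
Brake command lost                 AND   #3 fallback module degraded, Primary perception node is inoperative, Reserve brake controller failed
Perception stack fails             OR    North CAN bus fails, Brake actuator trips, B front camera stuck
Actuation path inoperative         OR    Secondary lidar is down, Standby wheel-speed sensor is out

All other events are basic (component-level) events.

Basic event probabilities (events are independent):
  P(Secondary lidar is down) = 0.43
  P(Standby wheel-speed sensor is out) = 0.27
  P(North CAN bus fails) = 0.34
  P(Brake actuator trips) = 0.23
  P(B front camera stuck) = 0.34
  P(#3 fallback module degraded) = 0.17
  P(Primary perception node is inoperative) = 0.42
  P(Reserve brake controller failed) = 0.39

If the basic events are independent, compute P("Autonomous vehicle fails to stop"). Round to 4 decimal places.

0.8643

P(Actuation path inoperative) [OR] = 1 − (1−0.43) × (1−0.27) = 0.583900
P(Perception stack fails) [OR] = 1 − (1−0.34) × (1−0.23) × (1−0.34) = 0.664588
P(Brake command lost) [AND] = 0.17 × 0.42 × 0.39 = 0.027846
P(Autonomous vehicle fails to stop) [OR] = 1 − (1−0.583900) × (1−0.664588) × (1−0.027846) = 0.864321
Rounded to 4 decimal places: P(Autonomous vehicle fails to stop) ≈ 0.8643.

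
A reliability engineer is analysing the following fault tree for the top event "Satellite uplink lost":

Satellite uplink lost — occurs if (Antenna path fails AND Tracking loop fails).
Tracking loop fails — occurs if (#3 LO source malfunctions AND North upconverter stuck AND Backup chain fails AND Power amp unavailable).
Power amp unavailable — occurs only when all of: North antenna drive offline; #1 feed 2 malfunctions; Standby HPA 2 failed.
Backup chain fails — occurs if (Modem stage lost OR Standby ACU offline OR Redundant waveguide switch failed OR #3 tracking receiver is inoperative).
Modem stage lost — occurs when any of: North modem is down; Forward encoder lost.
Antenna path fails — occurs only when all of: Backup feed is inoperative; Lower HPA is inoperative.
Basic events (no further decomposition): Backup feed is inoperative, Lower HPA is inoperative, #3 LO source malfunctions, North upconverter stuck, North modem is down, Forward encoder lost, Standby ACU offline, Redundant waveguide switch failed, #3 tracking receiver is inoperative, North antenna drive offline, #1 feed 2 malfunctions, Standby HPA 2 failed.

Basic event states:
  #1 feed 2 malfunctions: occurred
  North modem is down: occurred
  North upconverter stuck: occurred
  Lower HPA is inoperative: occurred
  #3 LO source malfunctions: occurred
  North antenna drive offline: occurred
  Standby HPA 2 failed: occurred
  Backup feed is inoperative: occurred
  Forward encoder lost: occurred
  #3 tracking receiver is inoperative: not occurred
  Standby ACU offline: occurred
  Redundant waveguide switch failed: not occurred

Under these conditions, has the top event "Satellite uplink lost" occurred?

Antenna path fails [AND]: Backup feed is inoperative=occurs, Lower HPA is inoperative=occurs → all inputs occur → occurs.
Modem stage lost [OR]: North modem is down=occurs, Forward encoder lost=occurs → at least one input occurs → occurs.
Backup chain fails [OR]: Modem stage lost=occurs, Standby ACU offline=occurs, Redundant waveguide switch failed=not, #3 tracking receiver is inoperative=not → at least one input occurs → occurs.
Power amp unavailable [AND]: North antenna drive offline=occurs, #1 feed 2 malfunctions=occurs, Standby HPA 2 failed=occurs → all inputs occur → occurs.
Tracking loop fails [AND]: #3 LO source malfunctions=occurs, North upconverter stuck=occurs, Backup chain fails=occurs, Power amp unavailable=occurs → all inputs occur → occurs.
Satellite uplink lost [AND]: Antenna path fails=occurs, Tracking loop fails=occurs → all inputs occur → occurs.

Yes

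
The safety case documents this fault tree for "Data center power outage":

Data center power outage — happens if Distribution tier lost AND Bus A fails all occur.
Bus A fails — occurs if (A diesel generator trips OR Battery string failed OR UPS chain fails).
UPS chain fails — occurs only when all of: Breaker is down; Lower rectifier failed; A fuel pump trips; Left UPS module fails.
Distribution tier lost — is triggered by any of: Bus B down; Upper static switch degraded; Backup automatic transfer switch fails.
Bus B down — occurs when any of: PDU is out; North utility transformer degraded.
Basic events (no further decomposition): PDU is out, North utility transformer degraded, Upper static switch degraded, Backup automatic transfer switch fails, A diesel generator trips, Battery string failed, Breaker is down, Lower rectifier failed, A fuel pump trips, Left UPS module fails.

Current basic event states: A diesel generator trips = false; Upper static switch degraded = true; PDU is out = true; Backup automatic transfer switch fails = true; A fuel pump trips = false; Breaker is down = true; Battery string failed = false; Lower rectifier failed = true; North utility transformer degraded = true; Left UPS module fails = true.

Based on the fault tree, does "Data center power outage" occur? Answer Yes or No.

Bus B down [OR]: PDU is out=occurs, North utility transformer degraded=occurs → at least one input occurs → occurs.
Distribution tier lost [OR]: Bus B down=occurs, Upper static switch degraded=occurs, Backup automatic transfer switch fails=occurs → at least one input occurs → occurs.
UPS chain fails [AND]: Breaker is down=occurs, Lower rectifier failed=occurs, A fuel pump trips=not, Left UPS module fails=occurs → not all inputs occur → does not occur.
Bus A fails [OR]: A diesel generator trips=not, Battery string failed=not, UPS chain fails=not → no input occurs → does not occur.
Data center power outage [AND]: Distribution tier lost=occurs, Bus A fails=not → not all inputs occur → does not occur.

No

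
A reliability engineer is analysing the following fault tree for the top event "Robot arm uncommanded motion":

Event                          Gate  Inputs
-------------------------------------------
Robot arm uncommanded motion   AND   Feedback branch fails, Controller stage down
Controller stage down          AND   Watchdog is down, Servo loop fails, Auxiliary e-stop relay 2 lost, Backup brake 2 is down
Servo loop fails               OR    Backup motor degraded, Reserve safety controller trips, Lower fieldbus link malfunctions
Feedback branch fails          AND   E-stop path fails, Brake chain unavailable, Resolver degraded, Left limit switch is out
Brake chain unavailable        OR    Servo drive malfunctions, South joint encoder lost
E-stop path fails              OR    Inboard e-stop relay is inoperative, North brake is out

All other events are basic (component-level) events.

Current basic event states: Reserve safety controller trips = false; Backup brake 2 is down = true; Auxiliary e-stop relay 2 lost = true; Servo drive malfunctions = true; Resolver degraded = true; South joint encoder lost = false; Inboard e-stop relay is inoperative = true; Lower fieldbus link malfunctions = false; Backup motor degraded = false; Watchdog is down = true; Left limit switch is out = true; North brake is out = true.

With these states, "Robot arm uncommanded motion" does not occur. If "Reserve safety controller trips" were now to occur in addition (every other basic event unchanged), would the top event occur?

Yes

Counterfactual: set "Reserve safety controller trips" to occurred.
E-stop path fails [OR]: Inboard e-stop relay is inoperative=occurs, North brake is out=occurs → at least one input occurs → occurs.
Brake chain unavailable [OR]: Servo drive malfunctions=occurs, South joint encoder lost=not → at least one input occurs → occurs.
Feedback branch fails [AND]: E-stop path fails=occurs, Brake chain unavailable=occurs, Resolver degraded=occurs, Left limit switch is out=occurs → all inputs occur → occurs.
Servo loop fails [OR]: Backup motor degraded=not, Reserve safety controller trips=occurs, Lower fieldbus link malfunctions=not → at least one input occurs → occurs.
Controller stage down [AND]: Watchdog is down=occurs, Servo loop fails=occurs, Auxiliary e-stop relay 2 lost=occurs, Backup brake 2 is down=occurs → all inputs occur → occurs.
Robot arm uncommanded motion [AND]: Feedback branch fails=occurs, Controller stage down=occurs → all inputs occur → occurs.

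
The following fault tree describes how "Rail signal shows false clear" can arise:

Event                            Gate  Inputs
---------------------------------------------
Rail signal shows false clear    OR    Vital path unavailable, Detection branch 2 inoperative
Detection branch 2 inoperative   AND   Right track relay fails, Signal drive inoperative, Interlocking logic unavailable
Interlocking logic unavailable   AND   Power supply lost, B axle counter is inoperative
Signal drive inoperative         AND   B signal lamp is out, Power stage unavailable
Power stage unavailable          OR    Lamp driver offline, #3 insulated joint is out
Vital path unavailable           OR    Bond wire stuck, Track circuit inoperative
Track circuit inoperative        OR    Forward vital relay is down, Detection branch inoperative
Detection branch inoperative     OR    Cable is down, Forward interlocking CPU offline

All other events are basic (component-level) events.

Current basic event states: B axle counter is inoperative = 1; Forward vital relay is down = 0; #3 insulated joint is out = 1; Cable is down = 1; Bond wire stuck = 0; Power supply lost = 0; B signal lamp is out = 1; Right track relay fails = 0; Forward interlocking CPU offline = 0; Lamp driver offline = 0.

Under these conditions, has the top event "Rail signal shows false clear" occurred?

Yes

Detection branch inoperative [OR]: Cable is down=occurs, Forward interlocking CPU offline=not → at least one input occurs → occurs.
Track circuit inoperative [OR]: Forward vital relay is down=not, Detection branch inoperative=occurs → at least one input occurs → occurs.
Vital path unavailable [OR]: Bond wire stuck=not, Track circuit inoperative=occurs → at least one input occurs → occurs.
Power stage unavailable [OR]: Lamp driver offline=not, #3 insulated joint is out=occurs → at least one input occurs → occurs.
Signal drive inoperative [AND]: B signal lamp is out=occurs, Power stage unavailable=occurs → all inputs occur → occurs.
Interlocking logic unavailable [AND]: Power supply lost=not, B axle counter is inoperative=occurs → not all inputs occur → does not occur.
Detection branch 2 inoperative [AND]: Right track relay fails=not, Signal drive inoperative=occurs, Interlocking logic unavailable=not → not all inputs occur → does not occur.
Rail signal shows false clear [OR]: Vital path unavailable=occurs, Detection branch 2 inoperative=not → at least one input occurs → occurs.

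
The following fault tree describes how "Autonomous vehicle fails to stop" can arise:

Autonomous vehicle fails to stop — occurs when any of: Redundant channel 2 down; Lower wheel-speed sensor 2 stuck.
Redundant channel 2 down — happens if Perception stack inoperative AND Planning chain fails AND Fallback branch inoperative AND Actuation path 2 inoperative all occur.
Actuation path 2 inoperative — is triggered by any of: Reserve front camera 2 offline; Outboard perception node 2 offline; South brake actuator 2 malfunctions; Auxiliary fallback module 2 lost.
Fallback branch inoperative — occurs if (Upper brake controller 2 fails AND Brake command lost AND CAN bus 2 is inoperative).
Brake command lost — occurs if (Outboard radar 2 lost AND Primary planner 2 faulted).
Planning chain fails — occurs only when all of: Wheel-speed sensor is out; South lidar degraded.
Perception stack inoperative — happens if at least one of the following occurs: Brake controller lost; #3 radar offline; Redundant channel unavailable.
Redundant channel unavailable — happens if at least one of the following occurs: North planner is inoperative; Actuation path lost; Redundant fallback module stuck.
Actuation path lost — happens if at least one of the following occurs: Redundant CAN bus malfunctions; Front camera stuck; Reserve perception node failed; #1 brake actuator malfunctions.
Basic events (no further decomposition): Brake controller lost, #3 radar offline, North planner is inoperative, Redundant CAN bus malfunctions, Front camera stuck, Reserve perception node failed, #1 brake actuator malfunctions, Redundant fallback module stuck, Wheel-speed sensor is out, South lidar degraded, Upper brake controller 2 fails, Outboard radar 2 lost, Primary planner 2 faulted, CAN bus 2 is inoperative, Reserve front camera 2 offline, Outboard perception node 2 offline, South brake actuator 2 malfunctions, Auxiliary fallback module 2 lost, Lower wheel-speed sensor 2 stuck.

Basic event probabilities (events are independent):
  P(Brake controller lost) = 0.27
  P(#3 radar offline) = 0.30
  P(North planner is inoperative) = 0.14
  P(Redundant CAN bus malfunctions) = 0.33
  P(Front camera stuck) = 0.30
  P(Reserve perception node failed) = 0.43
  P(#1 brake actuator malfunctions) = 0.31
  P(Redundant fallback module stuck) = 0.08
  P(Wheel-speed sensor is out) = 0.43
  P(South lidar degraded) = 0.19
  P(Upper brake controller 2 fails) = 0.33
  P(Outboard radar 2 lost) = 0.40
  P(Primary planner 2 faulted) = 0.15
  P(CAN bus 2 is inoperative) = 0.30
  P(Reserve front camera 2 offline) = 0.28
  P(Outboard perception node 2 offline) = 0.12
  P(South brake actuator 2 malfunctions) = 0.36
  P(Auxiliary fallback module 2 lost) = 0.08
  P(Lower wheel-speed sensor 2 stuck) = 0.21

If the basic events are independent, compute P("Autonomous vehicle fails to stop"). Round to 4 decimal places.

P(Actuation path lost) [OR] = 1 − (1−0.33) × (1−0.30) × (1−0.43) × (1−0.31) = 0.815542
P(Redundant channel unavailable) [OR] = 1 − (1−0.14) × (1−0.815542) × (1−0.08) = 0.854057
P(Perception stack inoperative) [OR] = 1 − (1−0.27) × (1−0.30) × (1−0.854057) = 0.925423
P(Planning chain fails) [AND] = 0.43 × 0.19 = 0.081700
P(Brake command lost) [AND] = 0.40 × 0.15 = 0.060000
P(Fallback branch inoperative) [AND] = 0.33 × 0.060000 × 0.30 = 0.005940
P(Actuation path 2 inoperative) [OR] = 1 − (1−0.28) × (1−0.12) × (1−0.36) × (1−0.08) = 0.626936
P(Redundant channel 2 down) [AND] = 0.925423 × 0.081700 × 0.005940 × 0.626936 = 0.000282
P(Autonomous vehicle fails to stop) [OR] = 1 − (1−0.000282) × (1−0.21) = 0.210223
Rounded to 4 decimal places: P(Autonomous vehicle fails to stop) ≈ 0.2102.

0.2102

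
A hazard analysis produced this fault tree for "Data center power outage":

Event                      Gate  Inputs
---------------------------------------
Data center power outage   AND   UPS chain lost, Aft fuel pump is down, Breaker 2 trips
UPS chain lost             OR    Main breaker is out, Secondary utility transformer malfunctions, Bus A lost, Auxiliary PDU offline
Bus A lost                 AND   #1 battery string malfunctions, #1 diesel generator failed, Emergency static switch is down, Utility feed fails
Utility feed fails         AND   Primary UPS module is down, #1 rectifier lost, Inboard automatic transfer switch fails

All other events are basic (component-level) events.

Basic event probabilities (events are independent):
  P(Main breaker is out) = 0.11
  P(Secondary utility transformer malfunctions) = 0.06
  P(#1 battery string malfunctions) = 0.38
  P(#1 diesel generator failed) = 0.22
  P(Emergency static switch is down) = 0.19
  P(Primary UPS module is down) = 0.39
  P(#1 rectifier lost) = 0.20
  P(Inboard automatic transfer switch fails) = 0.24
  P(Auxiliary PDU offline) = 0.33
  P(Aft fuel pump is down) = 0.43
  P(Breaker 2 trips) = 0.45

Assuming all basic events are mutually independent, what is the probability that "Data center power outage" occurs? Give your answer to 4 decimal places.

0.0851

P(Utility feed fails) [AND] = 0.39 × 0.20 × 0.24 = 0.018720
P(Bus A lost) [AND] = 0.38 × 0.22 × 0.19 × 0.018720 = 0.000297
P(UPS chain lost) [OR] = 1 − (1−0.11) × (1−0.06) × (1−0.000297) × (1−0.33) = 0.439644
P(Data center power outage) [AND] = 0.439644 × 0.43 × 0.45 = 0.085071
Rounded to 4 decimal places: P(Data center power outage) ≈ 0.0851.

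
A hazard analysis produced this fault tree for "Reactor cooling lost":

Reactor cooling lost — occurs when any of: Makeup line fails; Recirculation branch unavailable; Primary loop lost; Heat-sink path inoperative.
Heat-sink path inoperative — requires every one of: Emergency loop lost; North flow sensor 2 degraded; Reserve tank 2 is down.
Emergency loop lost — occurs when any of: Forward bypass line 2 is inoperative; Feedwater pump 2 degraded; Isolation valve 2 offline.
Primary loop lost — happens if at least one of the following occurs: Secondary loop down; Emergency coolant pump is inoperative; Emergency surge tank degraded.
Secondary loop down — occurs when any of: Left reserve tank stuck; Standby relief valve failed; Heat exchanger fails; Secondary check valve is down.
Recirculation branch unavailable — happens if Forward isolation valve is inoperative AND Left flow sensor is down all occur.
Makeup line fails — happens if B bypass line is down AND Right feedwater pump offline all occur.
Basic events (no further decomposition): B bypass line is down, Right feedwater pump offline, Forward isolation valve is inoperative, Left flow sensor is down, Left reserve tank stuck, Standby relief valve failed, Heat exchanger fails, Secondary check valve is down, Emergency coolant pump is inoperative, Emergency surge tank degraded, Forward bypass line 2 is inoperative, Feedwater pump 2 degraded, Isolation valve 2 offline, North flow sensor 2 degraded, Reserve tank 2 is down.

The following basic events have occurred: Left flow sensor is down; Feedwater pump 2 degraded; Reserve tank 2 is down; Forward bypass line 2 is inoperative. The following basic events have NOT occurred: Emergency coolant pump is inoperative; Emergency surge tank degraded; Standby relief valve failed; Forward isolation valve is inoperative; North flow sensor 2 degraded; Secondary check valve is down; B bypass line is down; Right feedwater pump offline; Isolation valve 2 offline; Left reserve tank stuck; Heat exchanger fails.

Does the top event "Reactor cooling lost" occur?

No

Makeup line fails [AND]: B bypass line is down=not, Right feedwater pump offline=not → not all inputs occur → does not occur.
Recirculation branch unavailable [AND]: Forward isolation valve is inoperative=not, Left flow sensor is down=occurs → not all inputs occur → does not occur.
Secondary loop down [OR]: Left reserve tank stuck=not, Standby relief valve failed=not, Heat exchanger fails=not, Secondary check valve is down=not → no input occurs → does not occur.
Primary loop lost [OR]: Secondary loop down=not, Emergency coolant pump is inoperative=not, Emergency surge tank degraded=not → no input occurs → does not occur.
Emergency loop lost [OR]: Forward bypass line 2 is inoperative=occurs, Feedwater pump 2 degraded=occurs, Isolation valve 2 offline=not → at least one input occurs → occurs.
Heat-sink path inoperative [AND]: Emergency loop lost=occurs, North flow sensor 2 degraded=not, Reserve tank 2 is down=occurs → not all inputs occur → does not occur.
Reactor cooling lost [OR]: Makeup line fails=not, Recirculation branch unavailable=not, Primary loop lost=not, Heat-sink path inoperative=not → no input occurs → does not occur.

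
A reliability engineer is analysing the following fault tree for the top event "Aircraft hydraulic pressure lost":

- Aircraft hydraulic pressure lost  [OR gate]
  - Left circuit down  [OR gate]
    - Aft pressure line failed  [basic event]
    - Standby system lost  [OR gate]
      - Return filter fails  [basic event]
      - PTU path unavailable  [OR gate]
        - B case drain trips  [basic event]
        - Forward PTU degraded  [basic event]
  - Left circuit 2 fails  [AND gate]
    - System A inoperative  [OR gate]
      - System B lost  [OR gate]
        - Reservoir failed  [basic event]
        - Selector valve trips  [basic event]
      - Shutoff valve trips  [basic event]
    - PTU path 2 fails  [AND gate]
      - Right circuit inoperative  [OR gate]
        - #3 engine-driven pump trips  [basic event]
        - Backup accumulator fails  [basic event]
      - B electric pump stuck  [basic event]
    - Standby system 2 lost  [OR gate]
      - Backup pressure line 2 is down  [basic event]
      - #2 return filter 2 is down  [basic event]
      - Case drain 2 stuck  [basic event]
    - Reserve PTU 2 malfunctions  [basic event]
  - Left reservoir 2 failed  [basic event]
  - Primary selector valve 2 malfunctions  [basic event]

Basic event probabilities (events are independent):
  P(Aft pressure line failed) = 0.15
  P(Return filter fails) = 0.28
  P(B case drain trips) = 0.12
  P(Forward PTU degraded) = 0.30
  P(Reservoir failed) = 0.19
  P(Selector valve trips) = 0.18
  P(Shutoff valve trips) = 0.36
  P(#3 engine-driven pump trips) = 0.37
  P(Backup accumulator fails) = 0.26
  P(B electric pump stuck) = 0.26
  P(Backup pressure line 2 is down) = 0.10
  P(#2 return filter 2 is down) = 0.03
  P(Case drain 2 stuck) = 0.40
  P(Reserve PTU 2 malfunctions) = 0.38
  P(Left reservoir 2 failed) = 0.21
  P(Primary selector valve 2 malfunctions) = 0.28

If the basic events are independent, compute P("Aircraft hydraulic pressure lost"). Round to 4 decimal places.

P(PTU path unavailable) [OR] = 1 − (1−0.12) × (1−0.30) = 0.384000
P(Standby system lost) [OR] = 1 − (1−0.28) × (1−0.384000) = 0.556480
P(Left circuit down) [OR] = 1 − (1−0.15) × (1−0.556480) = 0.623008
P(System B lost) [OR] = 1 − (1−0.19) × (1−0.18) = 0.335800
P(System A inoperative) [OR] = 1 − (1−0.335800) × (1−0.36) = 0.574912
P(Right circuit inoperative) [OR] = 1 − (1−0.37) × (1−0.26) = 0.533800
P(PTU path 2 fails) [AND] = 0.533800 × 0.26 = 0.138788
P(Standby system 2 lost) [OR] = 1 − (1−0.10) × (1−0.03) × (1−0.40) = 0.476200
P(Left circuit 2 fails) [AND] = 0.574912 × 0.138788 × 0.476200 × 0.38 = 0.014439
P(Aircraft hydraulic pressure lost) [OR] = 1 − (1−0.623008) × (1−0.014439) × (1−0.21) × (1−0.28) = 0.788663
Rounded to 4 decimal places: P(Aircraft hydraulic pressure lost) ≈ 0.7887.

0.7887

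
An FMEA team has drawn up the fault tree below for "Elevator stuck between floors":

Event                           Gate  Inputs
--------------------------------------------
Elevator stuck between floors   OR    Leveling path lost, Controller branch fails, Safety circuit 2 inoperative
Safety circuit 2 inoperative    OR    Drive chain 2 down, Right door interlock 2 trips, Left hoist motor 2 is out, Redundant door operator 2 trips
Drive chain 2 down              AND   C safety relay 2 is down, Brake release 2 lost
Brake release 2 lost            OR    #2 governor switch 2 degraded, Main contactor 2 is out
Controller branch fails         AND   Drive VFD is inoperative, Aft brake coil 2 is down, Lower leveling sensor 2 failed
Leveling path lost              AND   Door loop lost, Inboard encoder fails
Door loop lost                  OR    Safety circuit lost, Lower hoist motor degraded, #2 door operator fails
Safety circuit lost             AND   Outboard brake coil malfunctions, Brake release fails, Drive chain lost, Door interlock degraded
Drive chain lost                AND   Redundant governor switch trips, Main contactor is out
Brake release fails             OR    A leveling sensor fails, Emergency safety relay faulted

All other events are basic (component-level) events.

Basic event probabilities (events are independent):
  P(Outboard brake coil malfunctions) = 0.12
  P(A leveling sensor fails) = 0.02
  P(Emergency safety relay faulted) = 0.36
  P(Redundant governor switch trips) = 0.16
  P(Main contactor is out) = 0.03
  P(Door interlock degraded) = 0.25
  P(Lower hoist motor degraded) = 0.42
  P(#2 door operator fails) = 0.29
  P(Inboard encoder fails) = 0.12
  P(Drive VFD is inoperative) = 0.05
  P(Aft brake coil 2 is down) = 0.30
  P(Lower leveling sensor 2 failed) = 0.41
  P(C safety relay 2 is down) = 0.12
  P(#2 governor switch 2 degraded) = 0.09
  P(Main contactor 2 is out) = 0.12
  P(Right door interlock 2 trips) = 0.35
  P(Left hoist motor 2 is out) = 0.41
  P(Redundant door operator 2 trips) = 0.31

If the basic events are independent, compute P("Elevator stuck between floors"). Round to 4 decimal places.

0.7614

P(Brake release fails) [OR] = 1 − (1−0.02) × (1−0.36) = 0.372800
P(Drive chain lost) [AND] = 0.16 × 0.03 = 0.004800
P(Safety circuit lost) [AND] = 0.12 × 0.372800 × 0.004800 × 0.25 = 0.000054
P(Door loop lost) [OR] = 1 − (1−0.000054) × (1−0.42) × (1−0.29) = 0.588222
P(Leveling path lost) [AND] = 0.588222 × 0.12 = 0.070587
P(Controller branch fails) [AND] = 0.05 × 0.30 × 0.41 = 0.006150
P(Brake release 2 lost) [OR] = 1 − (1−0.09) × (1−0.12) = 0.199200
P(Drive chain 2 down) [AND] = 0.12 × 0.199200 = 0.023904
P(Safety circuit 2 inoperative) [OR] = 1 − (1−0.023904) × (1−0.35) × (1−0.41) × (1−0.31) = 0.741710
P(Elevator stuck between floors) [OR] = 1 − (1−0.070587) × (1−0.006150) × (1−0.741710) = 0.761418
Rounded to 4 decimal places: P(Elevator stuck between floors) ≈ 0.7614.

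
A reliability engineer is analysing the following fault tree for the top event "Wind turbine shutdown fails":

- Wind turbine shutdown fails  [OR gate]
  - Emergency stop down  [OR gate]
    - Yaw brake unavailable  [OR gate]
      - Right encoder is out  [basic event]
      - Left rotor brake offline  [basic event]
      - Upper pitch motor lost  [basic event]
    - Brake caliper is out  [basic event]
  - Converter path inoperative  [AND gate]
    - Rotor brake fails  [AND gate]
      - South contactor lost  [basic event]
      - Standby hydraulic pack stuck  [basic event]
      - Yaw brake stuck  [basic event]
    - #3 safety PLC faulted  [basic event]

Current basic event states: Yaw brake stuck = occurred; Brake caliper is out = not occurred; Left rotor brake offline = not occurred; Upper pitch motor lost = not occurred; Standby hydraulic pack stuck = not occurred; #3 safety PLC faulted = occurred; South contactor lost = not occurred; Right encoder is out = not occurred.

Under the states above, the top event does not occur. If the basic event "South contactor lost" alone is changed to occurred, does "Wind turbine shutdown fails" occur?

No

Counterfactual: set "South contactor lost" to occurred.
Yaw brake unavailable [OR]: Right encoder is out=not, Left rotor brake offline=not, Upper pitch motor lost=not → no input occurs → does not occur.
Emergency stop down [OR]: Yaw brake unavailable=not, Brake caliper is out=not → no input occurs → does not occur.
Rotor brake fails [AND]: South contactor lost=occurs, Standby hydraulic pack stuck=not, Yaw brake stuck=occurs → not all inputs occur → does not occur.
Converter path inoperative [AND]: Rotor brake fails=not, #3 safety PLC faulted=occurs → not all inputs occur → does not occur.
Wind turbine shutdown fails [OR]: Emergency stop down=not, Converter path inoperative=not → no input occurs → does not occur.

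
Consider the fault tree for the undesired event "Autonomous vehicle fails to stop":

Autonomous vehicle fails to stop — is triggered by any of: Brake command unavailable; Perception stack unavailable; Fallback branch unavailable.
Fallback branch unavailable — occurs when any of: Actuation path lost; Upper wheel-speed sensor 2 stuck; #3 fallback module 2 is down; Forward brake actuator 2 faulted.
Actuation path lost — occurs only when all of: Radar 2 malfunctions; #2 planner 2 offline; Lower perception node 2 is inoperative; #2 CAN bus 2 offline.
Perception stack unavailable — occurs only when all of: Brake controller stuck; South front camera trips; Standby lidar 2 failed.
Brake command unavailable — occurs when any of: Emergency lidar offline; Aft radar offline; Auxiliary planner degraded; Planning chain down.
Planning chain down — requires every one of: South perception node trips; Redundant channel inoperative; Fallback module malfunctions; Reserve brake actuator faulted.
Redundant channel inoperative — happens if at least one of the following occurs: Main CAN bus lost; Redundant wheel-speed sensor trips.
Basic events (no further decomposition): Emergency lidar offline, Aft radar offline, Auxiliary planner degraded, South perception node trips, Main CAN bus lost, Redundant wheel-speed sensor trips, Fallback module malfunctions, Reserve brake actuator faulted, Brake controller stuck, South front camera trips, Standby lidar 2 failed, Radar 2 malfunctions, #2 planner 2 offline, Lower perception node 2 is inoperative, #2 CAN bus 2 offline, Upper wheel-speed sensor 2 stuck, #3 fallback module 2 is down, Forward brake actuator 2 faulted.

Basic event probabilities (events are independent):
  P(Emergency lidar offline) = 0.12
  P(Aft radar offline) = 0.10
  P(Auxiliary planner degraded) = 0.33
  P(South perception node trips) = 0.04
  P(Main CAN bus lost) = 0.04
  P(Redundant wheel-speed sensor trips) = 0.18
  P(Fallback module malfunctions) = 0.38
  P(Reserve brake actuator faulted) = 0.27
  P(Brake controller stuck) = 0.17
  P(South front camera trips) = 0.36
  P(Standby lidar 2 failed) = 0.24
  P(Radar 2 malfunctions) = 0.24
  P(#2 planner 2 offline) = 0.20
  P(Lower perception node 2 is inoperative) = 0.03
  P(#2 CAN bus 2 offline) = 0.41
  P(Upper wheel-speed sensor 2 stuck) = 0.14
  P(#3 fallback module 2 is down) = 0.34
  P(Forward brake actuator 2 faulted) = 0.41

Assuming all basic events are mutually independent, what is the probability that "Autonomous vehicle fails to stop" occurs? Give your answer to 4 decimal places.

0.8252

P(Redundant channel inoperative) [OR] = 1 − (1−0.04) × (1−0.18) = 0.212800
P(Planning chain down) [AND] = 0.04 × 0.212800 × 0.38 × 0.27 = 0.000873
P(Brake command unavailable) [OR] = 1 − (1−0.12) × (1−0.10) × (1−0.33) × (1−0.000873) = 0.469823
P(Perception stack unavailable) [AND] = 0.17 × 0.36 × 0.24 = 0.014688
P(Actuation path lost) [AND] = 0.24 × 0.20 × 0.03 × 0.41 = 0.000590
P(Fallback branch unavailable) [OR] = 1 − (1−0.000590) × (1−0.14) × (1−0.34) × (1−0.41) = 0.665314
P(Autonomous vehicle fails to stop) [OR] = 1 − (1−0.469823) × (1−0.014688) × (1−0.665314) = 0.825163
Rounded to 4 decimal places: P(Autonomous vehicle fails to stop) ≈ 0.8252.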